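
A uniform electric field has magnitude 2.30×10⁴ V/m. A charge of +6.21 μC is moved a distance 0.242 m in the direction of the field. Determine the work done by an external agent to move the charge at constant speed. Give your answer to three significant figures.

-0.0346 J

The potential change for a displacement 0.242 m in the direction of the field is ΔV = −Ed = -5570 V.
W_ext = qΔV = -0.0346 J.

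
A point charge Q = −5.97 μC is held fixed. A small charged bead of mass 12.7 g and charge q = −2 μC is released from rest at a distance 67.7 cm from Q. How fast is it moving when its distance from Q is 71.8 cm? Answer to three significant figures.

Only the electrostatic force acts, so mechanical energy is conserved: ½mv² = U₁ − U₂ = kQq(1/r₁ − 1/r₂).
U₁ − U₂ = (8.99×10⁹ N·m²/C²)(-5.97×10⁻⁶ C)(-2.00×10⁻⁶ C)(1/0.677 − 1/0.718) = 9.05×10⁻³ J.
v = √(2·9.05×10⁻³/0.0127) = 1.19 m/s.

1.19 m/s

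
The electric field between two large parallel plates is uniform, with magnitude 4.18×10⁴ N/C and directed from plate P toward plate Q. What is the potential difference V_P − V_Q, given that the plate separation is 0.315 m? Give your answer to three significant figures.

1.32×10⁴ V

In a uniform field, potential decreases in the direction of E: ΔV = −E·d for a displacement d parallel to E.
Going from Q to P is a displacement of 0.315 m opposite to the field, so V_P − V_Q = +Ed = 1.32×10⁴ V.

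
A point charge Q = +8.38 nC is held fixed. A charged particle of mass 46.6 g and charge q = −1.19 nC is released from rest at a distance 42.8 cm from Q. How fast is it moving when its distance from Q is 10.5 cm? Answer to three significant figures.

Only the electrostatic force acts, so mechanical energy is conserved: ½mv² = U₁ − U₂ = kQq(1/r₁ − 1/r₂).
U₁ − U₂ = (8.99×10⁹ N·m²/C²)(8.38×10⁻⁹ C)(-1.19×10⁻⁹ C)(1/0.428 − 1/0.105) = 6.44×10⁻⁷ J.
v = √(2·6.44×10⁻⁷/0.0466) = 5.26×10⁻³ m/s.

5.26×10⁻³ m/s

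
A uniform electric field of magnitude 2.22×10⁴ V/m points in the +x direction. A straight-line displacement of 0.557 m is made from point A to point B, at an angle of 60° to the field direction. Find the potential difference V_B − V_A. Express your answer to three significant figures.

Only the component of displacement along E changes the potential: ΔV = −E·d·cosθ.
ΔV = −(2.22×10⁴ V/m)(0.557 m)cos60° = -6180 V.

-6180 V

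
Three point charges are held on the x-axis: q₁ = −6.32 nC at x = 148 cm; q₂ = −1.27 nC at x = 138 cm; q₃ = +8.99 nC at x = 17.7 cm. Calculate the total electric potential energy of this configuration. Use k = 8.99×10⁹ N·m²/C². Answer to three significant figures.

The assembly work is the sum of pairwise potential energies, U = Σ_{i<j} kqᵢqⱼ/rᵢⱼ.
Pair separations: r₁₂ = 0.100 m, r₁₃ = 1.30 m, r₂₃ = 1.20 m.
U = (7.22×10⁻⁷) + (-3.92×10⁻⁷) + (-8.53×10⁻⁸) = 2.44×10⁻⁷ J.

2.44×10⁻⁷ J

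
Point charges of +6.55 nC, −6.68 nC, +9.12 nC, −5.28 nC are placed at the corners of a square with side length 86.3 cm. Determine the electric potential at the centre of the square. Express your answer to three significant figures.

The total potential is the scalar sum of each charge's contribution, V = Σ kqᵢ/rᵢ.
The distance from each corner to the centre is a√2/2 = 0.610 m.
V = k[(6.55×10⁻⁹)/(0.610) + (-6.68×10⁻⁹)/(0.610) + (9.12×10⁻⁹)/(0.610) + (-5.28×10⁻⁹)/(0.610)] = 54.7 V.

54.7 V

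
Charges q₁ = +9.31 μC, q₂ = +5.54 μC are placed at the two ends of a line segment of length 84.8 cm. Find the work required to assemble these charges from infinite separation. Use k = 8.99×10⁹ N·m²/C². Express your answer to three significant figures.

The assembly work is the sum of pairwise potential energies, U = Σ_{i<j} kqᵢqⱼ/rᵢⱼ.
The separation is r = 0.848 m.
U = (0.547) = 0.547 J.

0.547 J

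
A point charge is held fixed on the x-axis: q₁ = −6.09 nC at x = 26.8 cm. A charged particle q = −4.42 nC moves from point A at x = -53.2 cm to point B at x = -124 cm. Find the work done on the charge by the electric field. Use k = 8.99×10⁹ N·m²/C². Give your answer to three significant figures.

1.42×10⁻⁷ J

The work done by the electric force is W_field = −ΔU = −q(V_B − V_A) = q(V_A − V_B).
At A: distance to the source charge is 0.800 m; V_A = kq₁/r = -68.4 V.
At B: distance to the source charge is 1.51 m; V_B = kq₁/r = -36.3 V.
ΔV = V_B − V_A = 32.1 V.
W_field = −qΔV = −(-4.42×10⁻⁹ C)(32.1 V) = 1.42×10⁻⁷ J.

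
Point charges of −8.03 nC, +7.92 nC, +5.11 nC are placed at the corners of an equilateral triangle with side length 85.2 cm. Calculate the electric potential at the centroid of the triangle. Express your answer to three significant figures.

Electric potential is a scalar, so the contributions from each charge add algebraically: V = Σ kqᵢ/rᵢ.
The distance from each vertex to the centroid is a/√3 = 0.492 m.
V = k[(-8.03×10⁻⁹)/(0.492) + (7.92×10⁻⁹)/(0.492) + (5.11×10⁻⁹)/(0.492)] = 91.4 V.

91.4 V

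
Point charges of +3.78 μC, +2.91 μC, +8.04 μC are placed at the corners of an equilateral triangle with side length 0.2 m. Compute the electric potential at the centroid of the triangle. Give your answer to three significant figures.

1.15×10⁶ V

The total potential is the scalar sum of each charge's contribution, V = Σ kqᵢ/rᵢ.
The distance from each vertex to the centroid is a/√3 = 0.115 m.
V = k[(3.78×10⁻⁶)/(0.115) + (2.91×10⁻⁶)/(0.115) + (8.04×10⁻⁶)/(0.115)] = 1.15×10⁶ V.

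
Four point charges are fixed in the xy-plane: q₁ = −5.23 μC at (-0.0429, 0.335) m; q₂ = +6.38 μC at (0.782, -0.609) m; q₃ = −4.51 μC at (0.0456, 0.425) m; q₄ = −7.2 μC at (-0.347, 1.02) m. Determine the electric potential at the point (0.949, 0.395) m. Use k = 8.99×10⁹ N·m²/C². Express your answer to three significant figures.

-8.08×10⁴ V

Electric potential is a scalar, so the contributions from each charge add algebraically: V = Σ kqᵢ/rᵢ.
Distances from the field point to each charge: r₁ = 0.994 m, r₂ = 1.02 m, r₃ = 0.904 m, r₄ = 1.44 m.
V = k[(-5.23×10⁻⁶)/(0.994) + (6.38×10⁻⁶)/(1.02) + (-4.51×10⁻⁶)/(0.904) + (-7.20×10⁻⁶)/(1.44)] = -8.08×10⁴ V.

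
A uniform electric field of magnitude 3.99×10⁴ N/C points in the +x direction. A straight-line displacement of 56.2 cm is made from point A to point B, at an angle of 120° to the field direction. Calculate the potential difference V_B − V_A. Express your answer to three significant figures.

1.12×10⁴ V

Only the component of displacement along E changes the potential: ΔV = −E·d·cosθ.
ΔV = −(3.99×10⁴ V/m)(0.562 m)cos120° = 1.12×10⁴ V.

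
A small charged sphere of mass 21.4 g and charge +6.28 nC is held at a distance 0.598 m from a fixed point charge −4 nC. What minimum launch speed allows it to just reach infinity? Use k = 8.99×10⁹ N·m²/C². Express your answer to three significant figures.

5.94×10⁻³ m/s

To just escape, total mechanical energy must reach zero at infinity: ½mv²_min + U = 0, so ½mv²_min = −U = |kQq|/r.
|U| = |kQq|/r = (8.99×10⁹ N·m²/C²)(4.00×10⁻⁹)(6.28×10⁻⁹)/(0.598) = 3.78×10⁻⁷ J.
v_min = √(2|U|/m) = √(2·3.78×10⁻⁷/0.0214) = 5.94×10⁻³ m/s.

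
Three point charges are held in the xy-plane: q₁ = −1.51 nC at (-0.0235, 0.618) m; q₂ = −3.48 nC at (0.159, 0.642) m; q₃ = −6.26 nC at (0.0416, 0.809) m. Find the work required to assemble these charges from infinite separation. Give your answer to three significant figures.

1.64×10⁻⁶ J

The work to assemble the configuration equals its total potential energy, U = Σ kqᵢqⱼ/rᵢⱼ over all pairs.
Pair separations: r₁₂ = 0.184 m, r₁₃ = 0.202 m, r₂₃ = 0.204 m.
U = (2.57×10⁻⁷) + (4.21×10⁻⁷) + (9.59×10⁻⁷) = 1.64×10⁻⁶ J.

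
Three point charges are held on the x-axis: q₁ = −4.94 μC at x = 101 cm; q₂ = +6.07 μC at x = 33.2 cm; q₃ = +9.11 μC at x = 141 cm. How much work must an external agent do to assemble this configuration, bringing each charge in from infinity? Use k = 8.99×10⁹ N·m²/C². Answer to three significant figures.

The work to assemble the configuration equals its total potential energy, U = Σ kqᵢqⱼ/rᵢⱼ over all pairs.
Pair separations: r₁₂ = 0.678 m, r₁₃ = 0.400 m, r₂₃ = 1.08 m.
U = (-0.398) + (-1.01) + (0.461) = -0.948 J.

-0.948 J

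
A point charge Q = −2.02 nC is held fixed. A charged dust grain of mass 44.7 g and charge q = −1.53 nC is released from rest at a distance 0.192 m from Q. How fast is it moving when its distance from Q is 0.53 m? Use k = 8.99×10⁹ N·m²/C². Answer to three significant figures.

2.03×10⁻³ m/s

Only the electrostatic force acts, so mechanical energy is conserved: ½mv² = U₁ − U₂ = kQq(1/r₁ − 1/r₂).
U₁ − U₂ = (8.99×10⁹ N·m²/C²)(-2.02×10⁻⁹ C)(-1.53×10⁻⁹ C)(1/0.192 − 1/0.530) = 9.23×10⁻⁸ J.
v = √(2·9.23×10⁻⁸/0.0447) = 2.03×10⁻³ m/s.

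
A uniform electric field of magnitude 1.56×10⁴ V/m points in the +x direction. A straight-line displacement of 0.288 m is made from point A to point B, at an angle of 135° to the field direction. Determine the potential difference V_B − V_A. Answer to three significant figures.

Only the component of displacement along E changes the potential: ΔV = −E·d·cosθ.
ΔV = −(1.56×10⁴ V/m)(0.288 m)cos135° = 3180 V.

3180 V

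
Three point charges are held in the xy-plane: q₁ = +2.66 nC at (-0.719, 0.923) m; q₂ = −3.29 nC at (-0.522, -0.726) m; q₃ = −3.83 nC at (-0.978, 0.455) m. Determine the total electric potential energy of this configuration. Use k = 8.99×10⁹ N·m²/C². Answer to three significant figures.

-1.29×10⁻⁷ J

The work to assemble the configuration equals its total potential energy, U = Σ kqᵢqⱼ/rᵢⱼ over all pairs.
Pair separations: r₁₂ = 1.66 m, r₁₃ = 0.535 m, r₂₃ = 1.27 m.
U = (-4.74×10⁻⁸) + (-1.71×10⁻⁷) + (8.95×10⁻⁸) = -1.29×10⁻⁷ J.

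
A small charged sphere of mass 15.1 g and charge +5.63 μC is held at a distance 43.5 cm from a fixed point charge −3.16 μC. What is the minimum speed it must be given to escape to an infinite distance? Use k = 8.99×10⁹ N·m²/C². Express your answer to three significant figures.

6.98 m/s

To just escape, total mechanical energy must reach zero at infinity: ½mv²_min + U = 0, so ½mv²_min = −U = |kQq|/r.
|U| = |kQq|/r = (8.99×10⁹ N·m²/C²)(3.16×10⁻⁶)(5.63×10⁻⁶)/(0.435) = 0.368 J.
v_min = √(2|U|/m) = √(2·0.368/0.0151) = 6.98 m/s.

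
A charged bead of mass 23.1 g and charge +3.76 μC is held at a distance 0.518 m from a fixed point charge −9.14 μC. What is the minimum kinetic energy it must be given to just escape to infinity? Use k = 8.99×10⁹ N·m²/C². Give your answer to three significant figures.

To just escape, total mechanical energy must reach zero at infinity: ½mv²_min + U = 0, so ½mv²_min = −U = |kQq|/r.
|U| = |kQq|/r = (8.99×10⁹ N·m²/C²)(9.14×10⁻⁶)(3.76×10⁻⁶)/(0.518) = 0.596 J.

0.596 J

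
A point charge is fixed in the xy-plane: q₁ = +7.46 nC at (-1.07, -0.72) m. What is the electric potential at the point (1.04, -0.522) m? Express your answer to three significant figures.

31.6 V

The total potential is the scalar sum of each charge's contribution, V = Σ kqᵢ/rᵢ.
Distances from the field point to each charge: r₁ = 2.12 m.
V = k[(7.46×10⁻⁹)/(2.12)] = 31.6 V.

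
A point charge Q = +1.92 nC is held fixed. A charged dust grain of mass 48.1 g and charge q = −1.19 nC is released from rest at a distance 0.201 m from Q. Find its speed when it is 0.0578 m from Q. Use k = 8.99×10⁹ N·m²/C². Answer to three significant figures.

3.24×10⁻³ m/s

Only the electrostatic force acts, so mechanical energy is conserved: ½mv² = U₁ − U₂ = kQq(1/r₁ − 1/r₂).
U₁ − U₂ = (8.99×10⁹ N·m²/C²)(1.92×10⁻⁹ C)(-1.19×10⁻⁹ C)(1/0.201 − 1/0.0578) = 2.53×10⁻⁷ J.
v = √(2·2.53×10⁻⁷/0.0481) = 3.24×10⁻³ m/s.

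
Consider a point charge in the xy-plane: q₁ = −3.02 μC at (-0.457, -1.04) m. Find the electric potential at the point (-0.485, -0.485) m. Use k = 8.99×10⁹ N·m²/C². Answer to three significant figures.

-4.89×10⁴ V

Electric potential is a scalar, so the contributions from each charge add algebraically: V = Σ kqᵢ/rᵢ.
Distances from the field point to each charge: r₁ = 0.556 m.
V = k[(-3.02×10⁻⁶)/(0.556)] = -4.89×10⁴ V.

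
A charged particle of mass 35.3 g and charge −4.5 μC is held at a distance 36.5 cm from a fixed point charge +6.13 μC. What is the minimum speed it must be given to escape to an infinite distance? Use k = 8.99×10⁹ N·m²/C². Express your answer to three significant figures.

To just escape, total mechanical energy must reach zero at infinity: ½mv²_min + U = 0, so ½mv²_min = −U = |kQq|/r.
|U| = |kQq|/r = (8.99×10⁹ N·m²/C²)(6.13×10⁻⁶)(4.50×10⁻⁶)/(0.365) = 0.679 J.
v_min = √(2|U|/m) = √(2·0.679/0.0353) = 6.20 m/s.

6.20 m/s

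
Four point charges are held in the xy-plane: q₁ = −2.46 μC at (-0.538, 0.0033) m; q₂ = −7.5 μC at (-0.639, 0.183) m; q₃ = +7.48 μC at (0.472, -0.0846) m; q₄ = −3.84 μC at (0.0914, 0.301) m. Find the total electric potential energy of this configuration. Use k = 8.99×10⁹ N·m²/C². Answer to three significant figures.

0.195 J

The work to assemble the configuration equals its total potential energy, U = Σ kqᵢqⱼ/rᵢⱼ over all pairs.
Pair separations: r₁₂ = 0.206 m, r₁₃ = 1.01 m, r₁₄ = 0.696 m, r₂₃ = 1.14 m, r₂₄ = 0.740 m, r₃₄ = 0.542 m.
Summing all 6 pair terms gives U = 0.195 J.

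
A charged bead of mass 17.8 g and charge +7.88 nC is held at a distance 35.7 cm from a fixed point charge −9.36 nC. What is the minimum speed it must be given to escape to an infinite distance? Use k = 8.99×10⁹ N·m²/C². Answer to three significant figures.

0.0144 m/s

To just escape, total mechanical energy must reach zero at infinity: ½mv²_min + U = 0, so ½mv²_min = −U = |kQq|/r.
|U| = |kQq|/r = (8.99×10⁹ N·m²/C²)(9.36×10⁻⁹)(7.88×10⁻⁹)/(0.357) = 1.86×10⁻⁶ J.
v_min = √(2|U|/m) = √(2·1.86×10⁻⁶/0.0178) = 0.0144 m/s.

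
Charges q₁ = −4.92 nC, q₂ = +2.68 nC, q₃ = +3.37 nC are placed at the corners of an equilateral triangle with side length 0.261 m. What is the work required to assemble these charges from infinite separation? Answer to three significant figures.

The work to assemble the configuration equals its total potential energy, U = Σ kqᵢqⱼ/rᵢⱼ over all pairs.
All three pair separations equal the side length, 0.261 m.
U = (-4.54×10⁻⁷) + (-5.71×10⁻⁷) + (3.11×10⁻⁷) = -7.14×10⁻⁷ J.

-7.14×10⁻⁷ J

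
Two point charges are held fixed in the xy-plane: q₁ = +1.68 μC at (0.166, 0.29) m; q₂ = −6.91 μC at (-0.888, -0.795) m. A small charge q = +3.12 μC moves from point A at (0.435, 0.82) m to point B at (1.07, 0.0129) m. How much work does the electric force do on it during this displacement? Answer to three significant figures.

0.0281 J

The work done by the electric force is W_field = −ΔU = −q(V_B − V_A) = q(V_A − V_B).
At A: distances to the source charges are 0.594 m, 2.09 m; V_A = Σ kqᵢ/rᵢ = -4340 V.
At B: distances to the source charges are 0.946 m, 2.12 m; V_B = Σ kqᵢ/rᵢ = -1.34×10⁴ V.
ΔV = V_B − V_A = -9010 V.
W_field = −qΔV = −(3.12×10⁻⁶ C)(-9010 V) = 0.0281 J.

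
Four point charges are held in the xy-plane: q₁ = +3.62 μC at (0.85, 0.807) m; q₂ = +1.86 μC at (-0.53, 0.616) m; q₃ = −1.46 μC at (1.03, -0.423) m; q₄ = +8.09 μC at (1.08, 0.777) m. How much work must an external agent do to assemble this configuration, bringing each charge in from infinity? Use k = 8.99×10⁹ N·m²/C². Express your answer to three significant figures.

1.12 J

The assembly work is the sum of pairwise potential energies, U = Σ_{i<j} kqᵢqⱼ/rᵢⱼ.
Pair separations: r₁₂ = 1.39 m, r₁₃ = 1.24 m, r₁₄ = 0.232 m, r₂₃ = 1.87 m, r₂₄ = 1.62 m, r₃₄ = 1.20 m.
Summing all 6 pair terms gives U = 1.12 J.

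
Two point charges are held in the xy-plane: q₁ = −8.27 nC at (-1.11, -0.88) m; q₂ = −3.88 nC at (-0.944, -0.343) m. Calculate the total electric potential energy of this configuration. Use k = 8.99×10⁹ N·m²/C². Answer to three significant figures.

The work to assemble the configuration equals its total potential energy, U = Σ kqᵢqⱼ/rᵢⱼ over all pairs.
Pair separations: r₁₂ = 0.562 m.
U = (5.13×10⁻⁷) = 5.13×10⁻⁷ J.

5.13×10⁻⁷ J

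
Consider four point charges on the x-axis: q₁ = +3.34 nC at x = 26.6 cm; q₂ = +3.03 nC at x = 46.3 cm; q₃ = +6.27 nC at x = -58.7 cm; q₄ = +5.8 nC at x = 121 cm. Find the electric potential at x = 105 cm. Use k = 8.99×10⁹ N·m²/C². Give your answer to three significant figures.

Electric potential is a scalar, so the contributions from each charge add algebraically: V = Σ kqᵢ/rᵢ.
Distances from the field point to each charge: r₁ = 0.784 m, r₂ = 0.587 m, r₃ = 1.64 m, r₄ = 0.160 m.
V = k[(3.34×10⁻⁹)/(0.784) + (3.03×10⁻⁹)/(0.587) + (6.27×10⁻⁹)/(1.64) + (5.80×10⁻⁹)/(0.160)] = 445 V.

445 V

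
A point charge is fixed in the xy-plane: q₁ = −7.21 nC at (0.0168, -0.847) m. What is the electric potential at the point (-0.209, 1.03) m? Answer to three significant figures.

Electric potential is a scalar, so the contributions from each charge add algebraically: V = Σ kqᵢ/rᵢ.
Distances from the field point to each charge: r₁ = 1.89 m.
V = k[(-7.21×10⁻⁹)/(1.89)] = -34.3 V.

-34.3 V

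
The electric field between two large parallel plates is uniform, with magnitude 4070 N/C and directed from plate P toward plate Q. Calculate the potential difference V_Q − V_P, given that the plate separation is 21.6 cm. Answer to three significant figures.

In a uniform field, potential decreases in the direction of E: ΔV = −E·d for a displacement d parallel to E.
Going from P to Q is a displacement of 21.6 cm along the field, so V_Q − V_P = −Ed = -879 V.

-879 V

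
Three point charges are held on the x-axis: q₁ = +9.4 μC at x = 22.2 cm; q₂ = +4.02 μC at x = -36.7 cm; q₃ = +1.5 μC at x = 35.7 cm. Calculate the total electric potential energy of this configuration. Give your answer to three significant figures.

1.59 J

The assembly work is the sum of pairwise potential energies, U = Σ_{i<j} kqᵢqⱼ/rᵢⱼ.
Pair separations: r₁₂ = 0.589 m, r₁₃ = 0.135 m, r₂₃ = 0.724 m.
U = (0.577) + (0.939) + (0.0749) = 1.59 J.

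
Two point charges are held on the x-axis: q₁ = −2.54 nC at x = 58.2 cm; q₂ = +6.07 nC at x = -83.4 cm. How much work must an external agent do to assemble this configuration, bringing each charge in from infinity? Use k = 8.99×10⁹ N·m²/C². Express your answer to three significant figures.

The assembly work is the sum of pairwise potential energies, U = Σ_{i<j} kqᵢqⱼ/rᵢⱼ.
Pair separations: r₁₂ = 1.42 m.
U = (-9.79×10⁻⁸) = -9.79×10⁻⁸ J.

-9.79×10⁻⁸ J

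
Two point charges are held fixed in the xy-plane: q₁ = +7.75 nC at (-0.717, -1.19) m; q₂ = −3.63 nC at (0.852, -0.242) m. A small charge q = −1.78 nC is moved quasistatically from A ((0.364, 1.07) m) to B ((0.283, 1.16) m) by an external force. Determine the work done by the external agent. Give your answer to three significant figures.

-2.16×10⁻⁹ J

For quasistatic motion the external work equals the change in potential energy: W_ext = qΔV = q(V_B − V_A).
At A: distances to the source charges are 2.51 m, 1.40 m; V_A = Σ kqᵢ/rᵢ = 4.50 V.
At B: distances to the source charges are 2.55 m, 1.51 m; V_B = Σ kqᵢ/rᵢ = 5.71 V.
ΔV = V_B − V_A = 1.21 V.
W_ext = qΔV = (-1.78×10⁻⁹ C)(1.21 V) = -2.16×10⁻⁹ J.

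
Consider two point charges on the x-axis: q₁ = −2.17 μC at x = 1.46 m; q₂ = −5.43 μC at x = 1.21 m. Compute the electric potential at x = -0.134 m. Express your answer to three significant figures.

-4.86×10⁴ V

The total potential is the scalar sum of each charge's contribution, V = Σ kqᵢ/rᵢ.
Distances from the field point to each charge: r₁ = 1.59 m, r₂ = 1.34 m.
V = k[(-2.17×10⁻⁶)/(1.59) + (-5.43×10⁻⁶)/(1.34)] = -4.86×10⁴ V.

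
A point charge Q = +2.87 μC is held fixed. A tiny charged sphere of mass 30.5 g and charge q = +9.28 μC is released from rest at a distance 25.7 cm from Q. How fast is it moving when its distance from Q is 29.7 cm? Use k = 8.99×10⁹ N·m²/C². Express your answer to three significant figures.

Only the electrostatic force acts, so mechanical energy is conserved: ½mv² = U₁ − U₂ = kQq(1/r₁ − 1/r₂).
U₁ − U₂ = (8.99×10⁹ N·m²/C²)(2.87×10⁻⁶ C)(9.28×10⁻⁶ C)(1/0.257 − 1/0.297) = 0.125 J.
v = √(2·0.125/0.0305) = 2.87 m/s.

2.87 m/s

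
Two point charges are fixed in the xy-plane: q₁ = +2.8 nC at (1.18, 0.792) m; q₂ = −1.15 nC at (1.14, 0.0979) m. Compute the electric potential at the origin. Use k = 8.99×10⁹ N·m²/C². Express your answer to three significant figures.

Electric potential is a scalar, so the contributions from each charge add algebraically: V = Σ kqᵢ/rᵢ.
Distances from the field point to each charge: r₁ = 1.42 m, r₂ = 1.14 m.
V = k[(2.80×10⁻⁹)/(1.42) + (-1.15×10⁻⁹)/(1.14)] = 8.68 V.

8.68 V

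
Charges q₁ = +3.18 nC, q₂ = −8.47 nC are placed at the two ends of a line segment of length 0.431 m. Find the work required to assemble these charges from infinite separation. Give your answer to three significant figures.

-5.62×10⁻⁷ J

The work to assemble the configuration equals its total potential energy, U = Σ kqᵢqⱼ/rᵢⱼ over all pairs.
The separation is r = 0.431 m.
U = (-5.62×10⁻⁷) = -5.62×10⁻⁷ J.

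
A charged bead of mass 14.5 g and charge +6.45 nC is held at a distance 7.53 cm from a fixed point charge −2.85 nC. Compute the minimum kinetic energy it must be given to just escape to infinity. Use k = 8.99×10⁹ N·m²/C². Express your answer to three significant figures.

2.19×10⁻⁶ J

To just escape, total mechanical energy must reach zero at infinity: ½mv²_min + U = 0, so ½mv²_min = −U = |kQq|/r.
|U| = |kQq|/r = (8.99×10⁹ N·m²/C²)(2.85×10⁻⁹)(6.45×10⁻⁹)/(0.0753) = 2.19×10⁻⁶ J.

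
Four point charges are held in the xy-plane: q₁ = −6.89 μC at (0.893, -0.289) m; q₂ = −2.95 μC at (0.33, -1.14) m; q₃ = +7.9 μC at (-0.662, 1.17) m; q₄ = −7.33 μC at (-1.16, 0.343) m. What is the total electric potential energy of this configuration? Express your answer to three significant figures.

The assembly work is the sum of pairwise potential energies, U = Σ_{i<j} kqᵢqⱼ/rᵢⱼ.
Pair separations: r₁₂ = 1.02 m, r₁₃ = 2.13 m, r₁₄ = 2.15 m, r₂₃ = 2.51 m, r₂₄ = 2.10 m, r₃₄ = 0.965 m.
Summing all 6 pair terms gives U = -0.369 J.

-0.369 J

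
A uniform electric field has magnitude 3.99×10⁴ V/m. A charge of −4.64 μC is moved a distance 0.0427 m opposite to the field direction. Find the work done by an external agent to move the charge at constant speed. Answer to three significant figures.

The potential change for a displacement 0.0427 m opposite to the field direction is ΔV = +Ed = 1700 V.
W_ext = qΔV = -7.91×10⁻³ J.

-7.91×10⁻³ J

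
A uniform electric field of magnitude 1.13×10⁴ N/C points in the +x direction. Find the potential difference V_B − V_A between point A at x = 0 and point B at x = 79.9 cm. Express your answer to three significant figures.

In a uniform field, potential decreases in the direction of E: V_B − V_A = −E·Δx.
V_B − V_A = −(1.13×10⁴ V/m)(0.799 m) = -9030 V.

-9030 V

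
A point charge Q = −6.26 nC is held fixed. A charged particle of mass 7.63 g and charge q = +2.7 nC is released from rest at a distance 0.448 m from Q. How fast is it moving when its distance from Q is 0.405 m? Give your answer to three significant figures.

Only the electrostatic force acts, so mechanical energy is conserved: ½mv² = U₁ − U₂ = kQq(1/r₁ − 1/r₂).
U₁ − U₂ = (8.99×10⁹ N·m²/C²)(-6.26×10⁻⁹ C)(2.70×10⁻⁹ C)(1/0.448 − 1/0.405) = 3.60×10⁻⁸ J.
v = √(2·3.60×10⁻⁸/7.63×10⁻³) = 3.07×10⁻³ m/s.

3.07×10⁻³ m/s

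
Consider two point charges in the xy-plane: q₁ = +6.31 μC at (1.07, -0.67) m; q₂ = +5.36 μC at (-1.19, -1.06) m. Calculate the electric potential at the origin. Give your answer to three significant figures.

7.52×10⁴ V

The total potential is the scalar sum of each charge's contribution, V = Σ kqᵢ/rᵢ.
Distances from the field point to each charge: r₁ = 1.26 m, r₂ = 1.59 m.
V = k[(6.31×10⁻⁶)/(1.26) + (5.36×10⁻⁶)/(1.59)] = 7.52×10⁴ V.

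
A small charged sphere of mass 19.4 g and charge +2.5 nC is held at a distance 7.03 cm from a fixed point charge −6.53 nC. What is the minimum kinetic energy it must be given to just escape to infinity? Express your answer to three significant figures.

To just escape, total mechanical energy must reach zero at infinity: ½mv²_min + U = 0, so ½mv²_min = −U = |kQq|/r.
|U| = |kQq|/r = (8.99×10⁹ N·m²/C²)(6.53×10⁻⁹)(2.50×10⁻⁹)/(0.0703) = 2.09×10⁻⁶ J.

2.09×10⁻⁶ J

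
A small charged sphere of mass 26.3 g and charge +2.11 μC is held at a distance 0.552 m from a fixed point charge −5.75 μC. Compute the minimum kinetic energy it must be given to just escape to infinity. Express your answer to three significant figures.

0.198 J

To just escape, total mechanical energy must reach zero at infinity: ½mv²_min + U = 0, so ½mv²_min = −U = |kQq|/r.
|U| = |kQq|/r = (8.99×10⁹ N·m²/C²)(5.75×10⁻⁶)(2.11×10⁻⁶)/(0.552) = 0.198 J.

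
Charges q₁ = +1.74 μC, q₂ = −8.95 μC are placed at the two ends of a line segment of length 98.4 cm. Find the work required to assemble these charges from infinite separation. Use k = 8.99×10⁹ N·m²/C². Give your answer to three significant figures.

The assembly work is the sum of pairwise potential energies, U = Σ_{i<j} kqᵢqⱼ/rᵢⱼ.
The separation is r = 0.984 m.
U = (-0.142) = -0.142 J.

-0.142 J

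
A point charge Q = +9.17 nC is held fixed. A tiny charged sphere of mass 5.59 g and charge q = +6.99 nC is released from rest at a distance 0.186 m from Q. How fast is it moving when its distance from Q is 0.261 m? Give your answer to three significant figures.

0.0178 m/s

Only the electrostatic force acts, so mechanical energy is conserved: ½mv² = U₁ − U₂ = kQq(1/r₁ − 1/r₂).
U₁ − U₂ = (8.99×10⁹ N·m²/C²)(9.17×10⁻⁹ C)(6.99×10⁻⁹ C)(1/0.186 − 1/0.261) = 8.90×10⁻⁷ J.
v = √(2·8.90×10⁻⁷/5.59×10⁻³) = 0.0178 m/s.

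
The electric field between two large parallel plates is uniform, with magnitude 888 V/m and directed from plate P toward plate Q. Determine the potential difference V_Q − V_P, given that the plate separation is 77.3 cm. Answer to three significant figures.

In a uniform field, potential decreases in the direction of E: ΔV = −E·d for a displacement d parallel to E.
Going from P to Q is a displacement of 77.3 cm along the field, so V_Q − V_P = −Ed = -686 V.

-686 V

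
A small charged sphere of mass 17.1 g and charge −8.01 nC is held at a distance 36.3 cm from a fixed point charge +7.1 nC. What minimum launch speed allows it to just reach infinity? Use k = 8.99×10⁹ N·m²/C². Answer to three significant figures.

To just escape, total mechanical energy must reach zero at infinity: ½mv²_min + U = 0, so ½mv²_min = −U = |kQq|/r.
|U| = |kQq|/r = (8.99×10⁹ N·m²/C²)(7.10×10⁻⁹)(8.01×10⁻⁹)/(0.363) = 1.41×10⁻⁶ J.
v_min = √(2|U|/m) = √(2·1.41×10⁻⁶/0.0171) = 0.0128 m/s.

0.0128 m/s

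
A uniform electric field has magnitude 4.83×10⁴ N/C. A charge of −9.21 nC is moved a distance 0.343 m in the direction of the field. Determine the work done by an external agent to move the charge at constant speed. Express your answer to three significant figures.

1.53×10⁻⁴ J

The potential change for a displacement 0.343 m in the direction of the field is ΔV = −Ed = -1.66×10⁴ V.
W_ext = qΔV = 1.53×10⁻⁴ J.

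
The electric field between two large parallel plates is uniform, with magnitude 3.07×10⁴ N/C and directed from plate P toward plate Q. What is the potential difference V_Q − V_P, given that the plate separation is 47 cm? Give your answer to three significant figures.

In a uniform field, potential decreases in the direction of E: ΔV = −E·d for a displacement d parallel to E.
Going from P to Q is a displacement of 47 cm along the field, so V_Q − V_P = −Ed = -1.44×10⁴ V.

-1.44×10⁴ V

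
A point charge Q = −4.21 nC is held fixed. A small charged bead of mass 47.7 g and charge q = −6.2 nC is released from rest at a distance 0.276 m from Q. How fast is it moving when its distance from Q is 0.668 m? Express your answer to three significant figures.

4.57×10⁻³ m/s

Only the electrostatic force acts, so mechanical energy is conserved: ½mv² = U₁ − U₂ = kQq(1/r₁ − 1/r₂).
U₁ − U₂ = (8.99×10⁹ N·m²/C²)(-4.21×10⁻⁹ C)(-6.20×10⁻⁹ C)(1/0.276 − 1/0.668) = 4.99×10⁻⁷ J.
v = √(2·4.99×10⁻⁷/0.0477) = 4.57×10⁻³ m/s.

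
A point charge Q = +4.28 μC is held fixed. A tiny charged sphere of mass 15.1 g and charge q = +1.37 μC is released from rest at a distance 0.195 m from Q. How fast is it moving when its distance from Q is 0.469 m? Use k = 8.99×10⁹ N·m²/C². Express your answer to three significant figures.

4.57 m/s

Only the electrostatic force acts, so mechanical energy is conserved: ½mv² = U₁ − U₂ = kQq(1/r₁ − 1/r₂).
U₁ − U₂ = (8.99×10⁹ N·m²/C²)(4.28×10⁻⁶ C)(1.37×10⁻⁶ C)(1/0.195 − 1/0.469) = 0.158 J.
v = √(2·0.158/0.0151) = 4.57 m/s.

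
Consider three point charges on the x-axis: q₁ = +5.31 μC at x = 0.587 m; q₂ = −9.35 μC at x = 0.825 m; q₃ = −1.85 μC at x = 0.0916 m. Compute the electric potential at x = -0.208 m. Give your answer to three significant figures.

-7.68×10⁴ V

The total potential is the scalar sum of each charge's contribution, V = Σ kqᵢ/rᵢ.
Distances from the field point to each charge: r₁ = 0.795 m, r₂ = 1.03 m, r₃ = 0.300 m.
V = k[(5.31×10⁻⁶)/(0.795) + (-9.35×10⁻⁶)/(1.03) + (-1.85×10⁻⁶)/(0.300)] = -7.68×10⁴ V.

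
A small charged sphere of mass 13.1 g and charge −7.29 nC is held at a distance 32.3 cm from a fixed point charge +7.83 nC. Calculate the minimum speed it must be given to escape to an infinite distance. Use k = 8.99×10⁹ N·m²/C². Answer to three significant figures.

To just escape, total mechanical energy must reach zero at infinity: ½mv²_min + U = 0, so ½mv²_min = −U = |kQq|/r.
|U| = |kQq|/r = (8.99×10⁹ N·m²/C²)(7.83×10⁻⁹)(7.29×10⁻⁹)/(0.323) = 1.59×10⁻⁶ J.
v_min = √(2|U|/m) = √(2·1.59×10⁻⁶/0.0131) = 0.0156 m/s.

0.0156 m/s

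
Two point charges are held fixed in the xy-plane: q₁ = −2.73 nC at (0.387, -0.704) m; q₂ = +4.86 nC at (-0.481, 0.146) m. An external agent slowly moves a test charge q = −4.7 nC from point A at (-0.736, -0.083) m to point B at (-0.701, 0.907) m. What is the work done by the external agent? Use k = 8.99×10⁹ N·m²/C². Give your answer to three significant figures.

For quasistatic motion the external work equals the change in potential energy: W_ext = qΔV = q(V_B − V_A).
At A: distances to the source charges are 1.28 m, 0.343 m; V_A = Σ kqᵢ/rᵢ = 108 V.
At B: distances to the source charges are 1.94 m, 0.792 m; V_B = Σ kqᵢ/rᵢ = 42.5 V.
ΔV = V_B − V_A = -65.8 V.
W_ext = qΔV = (-4.70×10⁻⁹ C)(-65.8 V) = 3.09×10⁻⁷ J.

3.09×10⁻⁷ J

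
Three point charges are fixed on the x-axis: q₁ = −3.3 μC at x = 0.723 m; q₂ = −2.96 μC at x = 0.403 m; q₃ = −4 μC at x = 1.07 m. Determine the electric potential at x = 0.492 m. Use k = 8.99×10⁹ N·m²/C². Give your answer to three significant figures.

The total potential is the scalar sum of each charge's contribution, V = Σ kqᵢ/rᵢ.
Distances from the field point to each charge: r₁ = 0.231 m, r₂ = 0.0890 m, r₃ = 0.578 m.
V = k[(-3.30×10⁻⁶)/(0.231) + (-2.96×10⁻⁶)/(0.0890) + (-4.00×10⁻⁶)/(0.578)] = -4.90×10⁵ V.

-4.90×10⁵ V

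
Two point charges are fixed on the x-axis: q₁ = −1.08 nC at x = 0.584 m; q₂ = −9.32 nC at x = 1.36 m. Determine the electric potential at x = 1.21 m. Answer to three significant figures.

-574 V

The total potential is the scalar sum of each charge's contribution, V = Σ kqᵢ/rᵢ.
Distances from the field point to each charge: r₁ = 0.626 m, r₂ = 0.150 m.
V = k[(-1.08×10⁻⁹)/(0.626) + (-9.32×10⁻⁹)/(0.150)] = -574 V.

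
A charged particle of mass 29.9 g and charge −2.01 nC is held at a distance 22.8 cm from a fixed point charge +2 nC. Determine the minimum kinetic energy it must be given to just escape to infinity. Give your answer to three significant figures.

1.59×10⁻⁷ J

To just escape, total mechanical energy must reach zero at infinity: ½mv²_min + U = 0, so ½mv²_min = −U = |kQq|/r.
|U| = |kQq|/r = (8.99×10⁹ N·m²/C²)(2.00×10⁻⁹)(2.01×10⁻⁹)/(0.228) = 1.59×10⁻⁷ J.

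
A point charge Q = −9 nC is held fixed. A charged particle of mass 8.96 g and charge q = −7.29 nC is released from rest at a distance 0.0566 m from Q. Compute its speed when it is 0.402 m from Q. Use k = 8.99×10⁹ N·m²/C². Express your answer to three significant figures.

0.0447 m/s

Only the electrostatic force acts, so mechanical energy is conserved: ½mv² = U₁ − U₂ = kQq(1/r₁ − 1/r₂).
U₁ − U₂ = (8.99×10⁹ N·m²/C²)(-9.00×10⁻⁹ C)(-7.29×10⁻⁹ C)(1/0.0566 − 1/0.402) = 8.95×10⁻⁶ J.
v = √(2·8.95×10⁻⁶/8.96×10⁻³) = 0.0447 m/s.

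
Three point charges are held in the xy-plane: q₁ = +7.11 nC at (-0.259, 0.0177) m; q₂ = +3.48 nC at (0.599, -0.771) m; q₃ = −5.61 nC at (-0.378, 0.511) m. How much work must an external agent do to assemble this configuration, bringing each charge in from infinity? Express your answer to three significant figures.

The work to assemble the configuration equals its total potential energy, U = Σ kqᵢqⱼ/rᵢⱼ over all pairs.
Pair separations: r₁₂ = 1.17 m, r₁₃ = 0.507 m, r₂₃ = 1.61 m.
U = (1.91×10⁻⁷) + (-7.07×10⁻⁷) + (-1.09×10⁻⁷) = -6.25×10⁻⁷ J.

-6.25×10⁻⁷ J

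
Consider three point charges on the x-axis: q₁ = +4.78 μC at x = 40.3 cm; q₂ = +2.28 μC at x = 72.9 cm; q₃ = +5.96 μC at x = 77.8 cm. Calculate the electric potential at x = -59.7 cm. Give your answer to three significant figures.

9.74×10⁴ V

Electric potential is a scalar, so the contributions from each charge add algebraically: V = Σ kqᵢ/rᵢ.
Distances from the field point to each charge: r₁ = 1.00 m, r₂ = 1.33 m, r₃ = 1.38 m.
V = k[(4.78×10⁻⁶)/(1.00) + (2.28×10⁻⁶)/(1.33) + (5.96×10⁻⁶)/(1.38)] = 9.74×10⁴ V.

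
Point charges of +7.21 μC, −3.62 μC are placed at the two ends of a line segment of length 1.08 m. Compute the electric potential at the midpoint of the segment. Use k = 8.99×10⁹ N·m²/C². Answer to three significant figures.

5.98×10⁴ V

Electric potential is a scalar, so the contributions from each charge add algebraically: V = Σ kqᵢ/rᵢ.
Each charge is 0.540 m from the midpoint.
V = k[(7.21×10⁻⁶)/(0.540) + (-3.62×10⁻⁶)/(0.540)] = 5.98×10⁴ V.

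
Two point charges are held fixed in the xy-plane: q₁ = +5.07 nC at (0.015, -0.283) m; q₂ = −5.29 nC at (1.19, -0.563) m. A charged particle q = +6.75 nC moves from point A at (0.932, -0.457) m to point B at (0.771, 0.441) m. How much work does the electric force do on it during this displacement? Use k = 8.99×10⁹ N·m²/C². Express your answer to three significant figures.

The work done by the electric force is W_field = −ΔU = −q(V_B − V_A) = q(V_A − V_B).
At A: distances to the source charges are 0.933 m, 0.279 m; V_A = Σ kqᵢ/rᵢ = -122 V.
At B: distances to the source charges are 1.05 m, 1.09 m; V_B = Σ kqᵢ/rᵢ = -0.171 V.
ΔV = V_B − V_A = 121 V.
W_field = −qΔV = −(6.75×10⁻⁹ C)(121 V) = -8.20×10⁻⁷ J.

-8.20×10⁻⁷ J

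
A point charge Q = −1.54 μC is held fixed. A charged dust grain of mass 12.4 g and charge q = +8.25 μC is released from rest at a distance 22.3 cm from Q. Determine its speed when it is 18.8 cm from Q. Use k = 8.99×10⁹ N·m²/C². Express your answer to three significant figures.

3.92 m/s

Only the electrostatic force acts, so mechanical energy is conserved: ½mv² = U₁ − U₂ = kQq(1/r₁ − 1/r₂).
U₁ − U₂ = (8.99×10⁹ N·m²/C²)(-1.54×10⁻⁶ C)(8.25×10⁻⁶ C)(1/0.223 − 1/0.188) = 0.0954 J.
v = √(2·0.0954/0.0124) = 3.92 m/s.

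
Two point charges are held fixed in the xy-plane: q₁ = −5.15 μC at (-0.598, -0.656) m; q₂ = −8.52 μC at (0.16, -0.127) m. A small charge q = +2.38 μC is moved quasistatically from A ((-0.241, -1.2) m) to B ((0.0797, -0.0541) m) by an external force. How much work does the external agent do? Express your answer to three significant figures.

-1.47 J

For quasistatic motion the external work equals the change in potential energy: W_ext = qΔV = q(V_B − V_A).
At A: distances to the source charges are 0.651 m, 1.15 m; V_A = Σ kqᵢ/rᵢ = -1.38×10⁵ V.
At B: distances to the source charges are 0.906 m, 0.108 m; V_B = Σ kqᵢ/rᵢ = -7.57×10⁵ V.
ΔV = V_B − V_A = -6.19×10⁵ V.
W_ext = qΔV = (2.38×10⁻⁶ C)(-6.19×10⁵ V) = -1.47 J.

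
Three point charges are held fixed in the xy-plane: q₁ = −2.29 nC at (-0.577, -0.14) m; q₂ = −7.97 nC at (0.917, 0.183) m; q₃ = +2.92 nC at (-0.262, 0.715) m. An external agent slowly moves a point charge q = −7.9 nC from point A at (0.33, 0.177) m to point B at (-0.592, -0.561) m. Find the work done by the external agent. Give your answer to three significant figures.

For quasistatic motion the external work equals the change in potential energy: W_ext = qΔV = q(V_B − V_A).
At A: distances to the source charges are 0.961 m, 0.587 m, 0.800 m; V_A = Σ kqᵢ/rᵢ = -111 V.
At B: distances to the source charges are 0.421 m, 1.68 m, 1.32 m; V_B = Σ kqᵢ/rᵢ = -71.5 V.
ΔV = V_B − V_A = 39.1 V.
W_ext = qΔV = (-7.90×10⁻⁹ C)(39.1 V) = -3.09×10⁻⁷ J.

-3.09×10⁻⁷ J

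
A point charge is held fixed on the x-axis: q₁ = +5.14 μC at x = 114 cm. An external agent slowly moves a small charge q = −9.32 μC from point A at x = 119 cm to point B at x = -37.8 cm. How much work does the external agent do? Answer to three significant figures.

For quasistatic motion the external work equals the change in potential energy: W_ext = qΔV = q(V_B − V_A).
At A: distance to the source charge is 0.0500 m; V_A = kq₁/r = 9.24×10⁵ V.
At B: distance to the source charge is 1.52 m; V_B = kq₁/r = 3.04×10⁴ V.
ΔV = V_B − V_A = -8.94×10⁵ V.
W_ext = qΔV = (-9.32×10⁻⁶ C)(-8.94×10⁵ V) = 8.33 J.

8.33 J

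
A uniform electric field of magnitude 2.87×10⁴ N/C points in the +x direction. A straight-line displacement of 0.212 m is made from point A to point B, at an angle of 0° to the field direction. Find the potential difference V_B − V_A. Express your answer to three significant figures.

Only the component of displacement along E changes the potential: ΔV = −E·d·cosθ.
ΔV = −(2.87×10⁴ V/m)(0.212 m)cos0° = -6080 V.

-6080 V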